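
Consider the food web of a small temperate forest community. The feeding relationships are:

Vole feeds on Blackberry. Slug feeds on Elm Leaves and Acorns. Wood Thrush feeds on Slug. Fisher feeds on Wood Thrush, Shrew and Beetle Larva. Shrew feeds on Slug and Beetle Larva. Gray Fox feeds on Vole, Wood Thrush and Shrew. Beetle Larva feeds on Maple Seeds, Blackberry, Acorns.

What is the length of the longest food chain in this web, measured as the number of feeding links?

One longest chain: Acorns → Slug → Wood Thrush → Gray Fox.
It has 4 species and 3 links.

3 links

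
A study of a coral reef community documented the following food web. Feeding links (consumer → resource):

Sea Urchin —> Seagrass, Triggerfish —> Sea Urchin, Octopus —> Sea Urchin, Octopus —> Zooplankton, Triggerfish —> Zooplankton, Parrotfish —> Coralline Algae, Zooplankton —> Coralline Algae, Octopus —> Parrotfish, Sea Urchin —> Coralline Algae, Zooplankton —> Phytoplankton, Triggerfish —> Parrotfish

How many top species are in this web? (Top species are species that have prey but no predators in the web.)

Top species (has prey, but nothing eats it): Octopus, Triggerfish.
Count: 2.

2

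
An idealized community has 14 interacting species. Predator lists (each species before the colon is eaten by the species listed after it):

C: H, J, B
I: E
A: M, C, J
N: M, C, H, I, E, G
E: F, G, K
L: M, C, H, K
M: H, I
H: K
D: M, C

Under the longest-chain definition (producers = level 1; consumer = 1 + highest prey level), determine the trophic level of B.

Trophic level 3

D is a producer → level 1.
C eats D (level 1); other prey at levels: N 1, L 1, A 1 → level 2.
B eats C → level 3.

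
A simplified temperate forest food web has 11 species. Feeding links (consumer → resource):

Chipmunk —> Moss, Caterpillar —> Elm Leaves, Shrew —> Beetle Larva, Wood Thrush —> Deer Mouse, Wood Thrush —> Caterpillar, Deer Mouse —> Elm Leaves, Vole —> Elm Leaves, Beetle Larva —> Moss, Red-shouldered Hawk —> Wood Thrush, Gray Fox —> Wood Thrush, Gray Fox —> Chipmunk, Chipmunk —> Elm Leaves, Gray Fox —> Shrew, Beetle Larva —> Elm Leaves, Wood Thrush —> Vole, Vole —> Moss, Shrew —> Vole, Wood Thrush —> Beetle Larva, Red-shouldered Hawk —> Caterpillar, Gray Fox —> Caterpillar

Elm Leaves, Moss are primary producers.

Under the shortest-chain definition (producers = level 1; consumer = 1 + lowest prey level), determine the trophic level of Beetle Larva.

Trophic level 2

Elm Leaves is a producer → level 1.
Beetle Larva eats Elm Leaves → level 2.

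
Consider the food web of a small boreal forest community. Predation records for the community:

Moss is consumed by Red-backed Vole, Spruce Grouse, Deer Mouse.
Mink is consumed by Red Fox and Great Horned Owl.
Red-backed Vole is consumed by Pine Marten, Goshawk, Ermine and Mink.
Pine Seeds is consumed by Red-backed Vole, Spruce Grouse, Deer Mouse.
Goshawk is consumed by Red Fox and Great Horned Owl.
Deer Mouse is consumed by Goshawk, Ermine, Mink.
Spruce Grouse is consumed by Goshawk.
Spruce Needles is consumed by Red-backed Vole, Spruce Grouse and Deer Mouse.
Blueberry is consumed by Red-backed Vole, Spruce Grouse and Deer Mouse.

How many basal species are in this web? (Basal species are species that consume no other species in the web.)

Basal species (no prey listed): Blueberry, Spruce Needles, Pine Seeds, Moss.
Count: 4.

4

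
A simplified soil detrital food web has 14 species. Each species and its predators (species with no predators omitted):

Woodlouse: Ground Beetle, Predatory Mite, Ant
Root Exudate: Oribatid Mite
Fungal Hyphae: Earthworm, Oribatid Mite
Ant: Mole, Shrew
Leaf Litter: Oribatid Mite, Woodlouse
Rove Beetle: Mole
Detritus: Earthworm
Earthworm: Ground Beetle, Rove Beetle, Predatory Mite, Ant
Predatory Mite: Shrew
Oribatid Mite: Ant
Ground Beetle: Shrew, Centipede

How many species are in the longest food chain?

One longest chain: Detritus → Earthworm → Rove Beetle → Mole.
It has 4 species and 3 links.

4 species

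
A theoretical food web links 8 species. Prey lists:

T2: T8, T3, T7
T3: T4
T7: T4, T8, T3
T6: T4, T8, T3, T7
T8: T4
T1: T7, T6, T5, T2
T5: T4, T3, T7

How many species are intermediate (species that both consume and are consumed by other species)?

Intermediate species (has both prey and predators): T8, T3, T7, T6, T5, T2.
Count: 6.

6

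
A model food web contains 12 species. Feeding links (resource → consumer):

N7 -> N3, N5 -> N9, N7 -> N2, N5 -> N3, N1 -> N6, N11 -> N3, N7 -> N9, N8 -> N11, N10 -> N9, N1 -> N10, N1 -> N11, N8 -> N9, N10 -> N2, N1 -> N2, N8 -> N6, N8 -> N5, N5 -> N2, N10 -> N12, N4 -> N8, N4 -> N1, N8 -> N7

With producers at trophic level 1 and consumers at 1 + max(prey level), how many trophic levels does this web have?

Producers (level 1): N4.
N4 → N8 → N5 → N3 gives N3 level 4.
No species has a prey at level 4, so no species reaches level 5.

4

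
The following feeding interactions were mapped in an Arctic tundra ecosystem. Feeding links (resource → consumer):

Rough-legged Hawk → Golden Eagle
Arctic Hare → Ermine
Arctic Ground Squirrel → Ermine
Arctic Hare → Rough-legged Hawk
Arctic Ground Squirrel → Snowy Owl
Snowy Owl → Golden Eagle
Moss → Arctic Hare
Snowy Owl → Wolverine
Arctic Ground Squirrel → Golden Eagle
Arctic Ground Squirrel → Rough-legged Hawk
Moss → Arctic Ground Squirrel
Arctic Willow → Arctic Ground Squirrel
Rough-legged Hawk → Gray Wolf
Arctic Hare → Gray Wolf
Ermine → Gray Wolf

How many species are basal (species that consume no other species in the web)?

Basal species (no prey listed): Moss, Arctic Willow.
Count: 2.

2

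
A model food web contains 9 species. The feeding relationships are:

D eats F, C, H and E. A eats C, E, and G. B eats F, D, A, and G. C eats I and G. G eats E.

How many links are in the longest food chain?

One longest chain: E → G → C → D → B.
It has 5 species and 4 links.

4 links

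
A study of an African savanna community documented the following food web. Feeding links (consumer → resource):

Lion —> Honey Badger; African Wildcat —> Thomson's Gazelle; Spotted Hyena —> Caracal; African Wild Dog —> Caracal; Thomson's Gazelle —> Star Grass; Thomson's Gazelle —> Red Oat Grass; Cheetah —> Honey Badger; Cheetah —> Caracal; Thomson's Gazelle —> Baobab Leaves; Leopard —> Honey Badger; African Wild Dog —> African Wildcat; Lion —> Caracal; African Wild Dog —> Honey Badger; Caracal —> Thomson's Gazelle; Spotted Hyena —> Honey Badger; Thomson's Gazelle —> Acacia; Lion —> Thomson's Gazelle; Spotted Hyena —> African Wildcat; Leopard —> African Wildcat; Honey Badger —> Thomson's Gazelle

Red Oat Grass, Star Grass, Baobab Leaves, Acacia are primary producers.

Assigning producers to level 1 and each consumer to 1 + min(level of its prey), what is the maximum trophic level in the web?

4

Producers (level 1): Red Oat Grass, Star Grass, Baobab Leaves, Acacia.
Following each consumer down to its lowest-level prey: Red Oat Grass → Thomson's Gazelle → Honey Badger → Cheetah (levels 1 through 4).
All prey of Cheetah (Honey Badger 3, Caracal 3) are at level 3 or above, so Cheetah is at level 1 + 3 = 4.
Every consumer has at least one prey at level 3 or below, so none exceeds level 4.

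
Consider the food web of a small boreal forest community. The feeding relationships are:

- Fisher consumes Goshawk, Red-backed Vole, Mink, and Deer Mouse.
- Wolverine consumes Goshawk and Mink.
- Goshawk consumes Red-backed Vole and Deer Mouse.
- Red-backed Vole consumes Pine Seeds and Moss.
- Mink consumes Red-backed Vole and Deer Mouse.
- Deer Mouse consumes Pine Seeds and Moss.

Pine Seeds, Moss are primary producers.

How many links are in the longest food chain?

One longest chain: Pine Seeds → Red-backed Vole → Goshawk → Fisher.
It has 4 species and 3 links.

3 links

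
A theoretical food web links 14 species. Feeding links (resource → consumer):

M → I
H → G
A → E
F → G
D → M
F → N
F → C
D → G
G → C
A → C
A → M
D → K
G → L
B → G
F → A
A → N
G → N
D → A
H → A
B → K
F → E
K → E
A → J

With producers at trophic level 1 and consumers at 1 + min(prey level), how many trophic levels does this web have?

Producers (level 1): H, D, B, F.
Following each consumer down to its lowest-level prey: D → M → I (levels 1 through 3).
All prey of I (M 2) are at level 2 or above, so I is at level 1 + 2 = 3.
Every consumer has at least one prey at level 2 or below, so none exceeds level 3.

3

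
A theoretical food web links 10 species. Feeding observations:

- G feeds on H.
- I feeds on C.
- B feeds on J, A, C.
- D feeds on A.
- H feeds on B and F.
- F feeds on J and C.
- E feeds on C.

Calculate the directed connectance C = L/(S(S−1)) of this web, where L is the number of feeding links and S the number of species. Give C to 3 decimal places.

The web has S = 10 species and L = 11 feeding links.
C = L / (S(S−1)) = 11 / 90 = 0.1222 ≈ 0.122.

C = 0.122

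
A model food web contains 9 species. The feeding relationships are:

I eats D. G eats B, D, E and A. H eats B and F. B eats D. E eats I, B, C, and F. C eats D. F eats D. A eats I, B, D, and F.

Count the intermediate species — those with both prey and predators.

Intermediate species (has both prey and predators): I, F, C, B, E, A.
Count: 6.

6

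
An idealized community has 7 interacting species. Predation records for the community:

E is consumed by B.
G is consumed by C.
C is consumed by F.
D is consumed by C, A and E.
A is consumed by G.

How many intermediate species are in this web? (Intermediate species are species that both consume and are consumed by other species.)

4

Intermediate species (has both prey and predators): A, E, G, C.
Count: 4.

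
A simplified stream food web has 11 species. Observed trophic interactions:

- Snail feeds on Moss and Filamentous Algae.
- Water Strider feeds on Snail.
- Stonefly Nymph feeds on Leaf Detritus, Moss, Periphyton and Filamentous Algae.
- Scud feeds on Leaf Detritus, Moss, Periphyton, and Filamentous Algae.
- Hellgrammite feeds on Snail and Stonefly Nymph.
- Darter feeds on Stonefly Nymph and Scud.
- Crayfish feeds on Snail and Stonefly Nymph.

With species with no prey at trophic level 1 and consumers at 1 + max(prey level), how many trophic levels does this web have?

3

Basal resources (level 1): Moss, Periphyton, Leaf Detritus, Filamentous Algae.
Moss → Snail → Hellgrammite gives Hellgrammite level 3.
No species has a prey at level 3, so no species reaches level 4.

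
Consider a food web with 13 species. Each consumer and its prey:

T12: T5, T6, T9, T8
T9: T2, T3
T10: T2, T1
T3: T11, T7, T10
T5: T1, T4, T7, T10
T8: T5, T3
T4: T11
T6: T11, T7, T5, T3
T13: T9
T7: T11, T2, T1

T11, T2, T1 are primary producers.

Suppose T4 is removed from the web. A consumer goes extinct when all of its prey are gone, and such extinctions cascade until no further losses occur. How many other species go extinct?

0

Remove T4.
Every predator of it retains at least one other prey: T5 still has T1, T7, T10.
No consumer loses all prey, so no secondary extinctions occur.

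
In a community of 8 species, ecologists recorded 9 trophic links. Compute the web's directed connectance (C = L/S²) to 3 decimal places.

The web has S = 8 species and L = 9 feeding links.
C = L / S² = 9 / 64 = 0.1406 ≈ 0.141.

C = 0.141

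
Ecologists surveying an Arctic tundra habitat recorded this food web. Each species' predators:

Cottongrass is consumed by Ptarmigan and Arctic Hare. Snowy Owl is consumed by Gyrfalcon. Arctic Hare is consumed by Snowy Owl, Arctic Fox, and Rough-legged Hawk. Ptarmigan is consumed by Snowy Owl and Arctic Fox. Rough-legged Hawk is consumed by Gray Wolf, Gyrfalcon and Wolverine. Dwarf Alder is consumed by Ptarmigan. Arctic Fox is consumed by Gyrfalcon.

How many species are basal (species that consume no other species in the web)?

2

Basal species (no prey listed): Dwarf Alder, Cottongrass.
Count: 2.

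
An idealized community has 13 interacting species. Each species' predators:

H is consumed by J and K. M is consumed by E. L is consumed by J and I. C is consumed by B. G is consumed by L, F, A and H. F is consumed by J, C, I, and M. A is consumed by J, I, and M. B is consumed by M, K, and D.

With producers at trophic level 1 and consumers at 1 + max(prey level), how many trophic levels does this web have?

Producers (level 1): G.
G → F → C → B → M → E gives E level 6.
No species has a prey at level 6, so no species reaches level 7.

6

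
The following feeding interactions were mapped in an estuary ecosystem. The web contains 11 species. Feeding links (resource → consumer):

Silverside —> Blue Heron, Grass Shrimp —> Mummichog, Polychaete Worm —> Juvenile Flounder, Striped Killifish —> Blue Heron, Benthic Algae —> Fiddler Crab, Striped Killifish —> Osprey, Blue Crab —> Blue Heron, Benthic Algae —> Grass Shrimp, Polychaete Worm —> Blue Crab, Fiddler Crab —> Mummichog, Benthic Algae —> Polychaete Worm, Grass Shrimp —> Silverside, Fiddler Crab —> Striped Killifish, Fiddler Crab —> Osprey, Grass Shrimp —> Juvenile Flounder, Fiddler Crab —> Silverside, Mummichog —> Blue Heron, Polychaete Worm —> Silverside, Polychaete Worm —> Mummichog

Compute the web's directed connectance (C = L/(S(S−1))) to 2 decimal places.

The web has S = 11 species and L = 19 feeding links.
C = L / (S(S−1)) = 19 / 110 = 0.1727 ≈ 0.17.

C = 0.17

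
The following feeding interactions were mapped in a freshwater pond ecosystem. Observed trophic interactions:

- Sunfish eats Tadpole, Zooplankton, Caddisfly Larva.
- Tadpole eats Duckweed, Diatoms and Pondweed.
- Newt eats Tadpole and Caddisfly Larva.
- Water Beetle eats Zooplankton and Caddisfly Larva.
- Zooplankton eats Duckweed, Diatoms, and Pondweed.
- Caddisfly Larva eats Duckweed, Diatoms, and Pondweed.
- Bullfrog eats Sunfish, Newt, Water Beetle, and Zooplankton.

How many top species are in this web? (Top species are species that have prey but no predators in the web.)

Top species (has prey, but nothing eats it): Bullfrog.
Count: 1.

1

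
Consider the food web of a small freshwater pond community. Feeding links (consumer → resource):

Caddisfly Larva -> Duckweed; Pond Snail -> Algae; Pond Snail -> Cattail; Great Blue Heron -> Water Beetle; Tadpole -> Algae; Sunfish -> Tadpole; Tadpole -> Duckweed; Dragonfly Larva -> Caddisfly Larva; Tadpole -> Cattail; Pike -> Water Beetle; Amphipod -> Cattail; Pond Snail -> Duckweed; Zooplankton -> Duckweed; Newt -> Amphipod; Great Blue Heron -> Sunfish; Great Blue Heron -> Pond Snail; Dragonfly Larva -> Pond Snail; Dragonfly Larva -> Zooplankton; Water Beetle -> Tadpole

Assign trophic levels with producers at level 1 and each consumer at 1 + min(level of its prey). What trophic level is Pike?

Trophic level 4

Cattail is a producer → level 1.
Tadpole eats Cattail → level 2.
Water Beetle eats Tadpole → level 3.
Pike eats Water Beetle → level 4.
No prey of Pike is below level 3, so 4 is the minimum.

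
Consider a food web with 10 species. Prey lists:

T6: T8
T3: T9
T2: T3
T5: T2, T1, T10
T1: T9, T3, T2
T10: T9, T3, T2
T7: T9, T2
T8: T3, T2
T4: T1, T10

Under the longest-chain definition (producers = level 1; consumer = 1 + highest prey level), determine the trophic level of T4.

T9 is a producer → level 1.
T3 eats T9 → level 2.
T2 eats T3 → level 3.
T1 eats T2 (level 3); other prey at levels: T9 1, T3 2 → level 4.
T4 eats T1 (level 4); other prey at levels: T10 4 → level 5.

Trophic level 5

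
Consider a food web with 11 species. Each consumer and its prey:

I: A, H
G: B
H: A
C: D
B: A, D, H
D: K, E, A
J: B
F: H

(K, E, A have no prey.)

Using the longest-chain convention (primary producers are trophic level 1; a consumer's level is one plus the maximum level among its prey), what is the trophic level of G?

Trophic level 4

K is a producer → level 1.
D eats K (level 1); other prey at levels: E 1, A 1 → level 2.
B eats D (level 2); other prey at levels: A 1, H 2 → level 3.
G eats B → level 4.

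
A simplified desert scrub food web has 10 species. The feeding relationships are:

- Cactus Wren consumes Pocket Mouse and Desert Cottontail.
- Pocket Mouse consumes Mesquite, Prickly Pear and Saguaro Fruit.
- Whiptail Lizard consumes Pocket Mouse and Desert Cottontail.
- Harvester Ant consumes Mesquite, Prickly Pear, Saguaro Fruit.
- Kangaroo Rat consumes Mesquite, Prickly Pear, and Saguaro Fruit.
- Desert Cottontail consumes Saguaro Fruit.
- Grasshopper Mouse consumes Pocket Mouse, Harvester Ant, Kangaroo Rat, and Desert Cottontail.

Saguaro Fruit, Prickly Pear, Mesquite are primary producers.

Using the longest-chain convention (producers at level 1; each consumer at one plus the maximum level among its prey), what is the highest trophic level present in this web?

3

Producers (level 1): Saguaro Fruit, Prickly Pear, Mesquite.
Saguaro Fruit → Desert Cottontail → Grasshopper Mouse gives Grasshopper Mouse level 3.
No species has a prey at level 3, so no species reaches level 4.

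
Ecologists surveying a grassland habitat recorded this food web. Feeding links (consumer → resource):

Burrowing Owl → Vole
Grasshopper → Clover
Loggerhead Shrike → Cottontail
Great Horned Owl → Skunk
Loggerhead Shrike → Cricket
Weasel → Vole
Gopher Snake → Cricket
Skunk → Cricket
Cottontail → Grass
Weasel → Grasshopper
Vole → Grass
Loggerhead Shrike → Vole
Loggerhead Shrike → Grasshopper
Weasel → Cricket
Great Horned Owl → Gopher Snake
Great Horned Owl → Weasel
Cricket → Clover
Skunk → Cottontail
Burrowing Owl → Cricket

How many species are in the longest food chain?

One longest chain: Clover → Cricket → Skunk → Great Horned Owl.
It has 4 species and 3 links.

4 species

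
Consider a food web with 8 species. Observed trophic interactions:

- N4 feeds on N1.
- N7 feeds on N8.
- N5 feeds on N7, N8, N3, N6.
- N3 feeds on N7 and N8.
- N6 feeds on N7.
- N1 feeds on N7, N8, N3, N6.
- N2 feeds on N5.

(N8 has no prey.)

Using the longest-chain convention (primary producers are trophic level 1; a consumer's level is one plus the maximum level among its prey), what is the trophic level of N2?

Trophic level 5

N8 is a producer → level 1.
N7 eats N8 → level 2.
N6 eats N7 → level 3.
N5 eats N6 (level 3); other prey at levels: N8 1, N7 2, N3 3 → level 4.
N2 eats N5 → level 5.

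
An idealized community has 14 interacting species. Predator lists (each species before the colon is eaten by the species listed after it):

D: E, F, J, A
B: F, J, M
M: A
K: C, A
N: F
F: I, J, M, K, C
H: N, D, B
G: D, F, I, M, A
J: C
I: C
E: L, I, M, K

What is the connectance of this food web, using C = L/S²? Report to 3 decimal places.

C = 0.153

The web has S = 14 species and L = 30 feeding links.
C = L / S² = 30 / 196 = 0.1531 ≈ 0.153.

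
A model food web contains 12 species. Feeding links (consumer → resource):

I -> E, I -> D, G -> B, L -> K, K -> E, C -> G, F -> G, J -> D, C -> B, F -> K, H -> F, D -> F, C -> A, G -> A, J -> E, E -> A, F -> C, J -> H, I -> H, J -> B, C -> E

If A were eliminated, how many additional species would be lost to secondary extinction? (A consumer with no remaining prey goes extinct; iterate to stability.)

Remove A.
Round 1: E (all prey gone) → extinct.
Round 2: K (all prey gone) → extinct.
Round 3: L (all prey gone) → extinct.
No further losses. Total secondary extinctions: 3.

3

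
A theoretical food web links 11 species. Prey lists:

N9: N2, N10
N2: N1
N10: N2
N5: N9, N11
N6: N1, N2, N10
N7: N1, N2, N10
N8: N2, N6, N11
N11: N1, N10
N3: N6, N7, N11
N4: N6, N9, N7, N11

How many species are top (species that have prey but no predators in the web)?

Top species (has prey, but nothing eats it): N3, N5, N8, N4.
Count: 4.

4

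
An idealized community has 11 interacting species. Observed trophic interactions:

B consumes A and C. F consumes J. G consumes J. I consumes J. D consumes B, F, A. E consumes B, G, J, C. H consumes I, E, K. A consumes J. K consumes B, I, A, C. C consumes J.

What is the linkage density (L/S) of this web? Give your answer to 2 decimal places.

L/S = 1.91

There are L = 21 links among S = 11 species.
L/S = 21/11 = 1.9091 ≈ 1.91.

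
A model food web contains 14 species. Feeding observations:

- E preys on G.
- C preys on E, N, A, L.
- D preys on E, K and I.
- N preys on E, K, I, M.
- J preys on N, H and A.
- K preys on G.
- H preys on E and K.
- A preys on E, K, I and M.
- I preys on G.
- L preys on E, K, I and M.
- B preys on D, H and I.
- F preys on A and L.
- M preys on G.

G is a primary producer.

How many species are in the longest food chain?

4 species

One longest chain: G → K → H → J.
It has 4 species and 3 links.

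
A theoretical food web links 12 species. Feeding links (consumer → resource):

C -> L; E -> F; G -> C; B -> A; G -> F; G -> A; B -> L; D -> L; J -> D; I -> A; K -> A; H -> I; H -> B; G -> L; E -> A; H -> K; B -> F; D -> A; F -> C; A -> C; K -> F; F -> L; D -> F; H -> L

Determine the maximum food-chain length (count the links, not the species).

4 links

One longest chain: L → C → A → D → J.
It has 5 species and 4 links.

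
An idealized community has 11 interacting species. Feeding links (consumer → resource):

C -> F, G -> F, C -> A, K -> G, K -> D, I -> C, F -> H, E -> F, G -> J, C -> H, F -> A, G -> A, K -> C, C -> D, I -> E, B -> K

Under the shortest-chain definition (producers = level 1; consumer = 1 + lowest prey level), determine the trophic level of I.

Trophic level 3

A is a producer → level 1.
C eats A → level 2.
I eats C → level 3.
No prey of I is below level 2, so 3 is the minimum.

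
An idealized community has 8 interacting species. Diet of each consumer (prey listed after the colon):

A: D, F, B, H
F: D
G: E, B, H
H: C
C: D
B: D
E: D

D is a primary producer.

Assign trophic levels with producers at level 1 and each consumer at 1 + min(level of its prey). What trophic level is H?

Trophic level 3

D is a producer → level 1.
C eats D → level 2.
H eats C → level 3.
No prey of H is below level 2, so 3 is the minimum.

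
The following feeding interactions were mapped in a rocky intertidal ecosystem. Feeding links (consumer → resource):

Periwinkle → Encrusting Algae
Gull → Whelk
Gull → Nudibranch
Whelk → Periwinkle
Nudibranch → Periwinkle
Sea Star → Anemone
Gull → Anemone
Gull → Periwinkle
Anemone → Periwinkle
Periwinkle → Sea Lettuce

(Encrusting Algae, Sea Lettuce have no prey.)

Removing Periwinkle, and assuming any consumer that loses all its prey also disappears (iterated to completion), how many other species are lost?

5

Remove Periwinkle.
Round 1: Nudibranch (all prey gone), Anemone (all prey gone), Whelk (all prey gone) → extinct.
Round 2: Sea Star (all prey gone), Gull (all prey gone) → extinct.
No further losses. Total secondary extinctions: 5.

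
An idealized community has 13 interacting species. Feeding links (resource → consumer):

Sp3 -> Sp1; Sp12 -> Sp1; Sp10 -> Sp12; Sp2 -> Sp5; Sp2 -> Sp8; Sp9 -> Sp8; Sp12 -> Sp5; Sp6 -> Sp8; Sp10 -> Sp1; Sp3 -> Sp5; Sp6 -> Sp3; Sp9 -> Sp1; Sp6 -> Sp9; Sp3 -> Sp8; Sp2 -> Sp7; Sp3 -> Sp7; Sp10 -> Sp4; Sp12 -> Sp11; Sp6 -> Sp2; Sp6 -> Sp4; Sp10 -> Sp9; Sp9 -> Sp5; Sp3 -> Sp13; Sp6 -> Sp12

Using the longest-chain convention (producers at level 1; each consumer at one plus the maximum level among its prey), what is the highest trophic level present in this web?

3

Producers (level 1): Sp10, Sp6.
Sp6 → Sp3 → Sp8 gives Sp8 level 3.
No species has a prey at level 3, so no species reaches level 4.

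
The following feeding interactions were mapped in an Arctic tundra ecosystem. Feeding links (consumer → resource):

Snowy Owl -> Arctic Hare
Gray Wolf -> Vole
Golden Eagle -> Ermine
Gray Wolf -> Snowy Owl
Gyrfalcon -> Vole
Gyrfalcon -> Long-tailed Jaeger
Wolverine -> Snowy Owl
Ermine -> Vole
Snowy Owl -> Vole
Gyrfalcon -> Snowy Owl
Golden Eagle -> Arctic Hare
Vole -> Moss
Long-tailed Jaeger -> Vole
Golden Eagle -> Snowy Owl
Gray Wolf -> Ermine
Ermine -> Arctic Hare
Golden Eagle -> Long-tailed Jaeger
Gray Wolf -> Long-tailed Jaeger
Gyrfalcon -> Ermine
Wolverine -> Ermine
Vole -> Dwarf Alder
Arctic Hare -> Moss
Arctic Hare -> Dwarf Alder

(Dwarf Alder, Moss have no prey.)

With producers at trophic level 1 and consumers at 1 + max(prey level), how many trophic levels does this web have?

4

Producers (level 1): Dwarf Alder, Moss.
Dwarf Alder → Vole → Long-tailed Jaeger → Gray Wolf gives Gray Wolf level 4.
No species has a prey at level 4, so no species reaches level 5.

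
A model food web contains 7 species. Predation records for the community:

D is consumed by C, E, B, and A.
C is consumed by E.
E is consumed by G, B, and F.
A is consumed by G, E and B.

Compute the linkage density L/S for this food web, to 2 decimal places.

L/S = 1.57

There are L = 11 links among S = 7 species.
L/S = 11/7 = 1.5714 ≈ 1.57.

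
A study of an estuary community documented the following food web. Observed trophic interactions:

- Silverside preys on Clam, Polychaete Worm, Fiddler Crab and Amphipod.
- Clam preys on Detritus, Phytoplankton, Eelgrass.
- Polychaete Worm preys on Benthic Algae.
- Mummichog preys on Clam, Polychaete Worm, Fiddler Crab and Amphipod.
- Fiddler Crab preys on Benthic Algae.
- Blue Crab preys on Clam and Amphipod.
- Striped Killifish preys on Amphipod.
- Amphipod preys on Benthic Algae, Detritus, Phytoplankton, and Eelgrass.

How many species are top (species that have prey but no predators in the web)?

Top species (has prey, but nothing eats it): Blue Crab, Silverside, Mummichog, Striped Killifish.
Count: 4.

4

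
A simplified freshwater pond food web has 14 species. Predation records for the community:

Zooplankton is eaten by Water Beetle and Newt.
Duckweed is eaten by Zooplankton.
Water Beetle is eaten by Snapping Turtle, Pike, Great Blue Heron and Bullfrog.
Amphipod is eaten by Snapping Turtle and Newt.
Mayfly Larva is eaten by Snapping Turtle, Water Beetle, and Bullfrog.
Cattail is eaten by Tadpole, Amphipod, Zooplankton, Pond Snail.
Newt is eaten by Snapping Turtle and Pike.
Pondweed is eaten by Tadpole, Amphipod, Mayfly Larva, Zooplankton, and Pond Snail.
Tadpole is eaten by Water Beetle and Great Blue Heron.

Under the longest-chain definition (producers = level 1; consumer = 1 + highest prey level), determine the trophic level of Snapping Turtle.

Pondweed is a producer → level 1.
Amphipod eats Pondweed (level 1); other prey at levels: Cattail 1 → level 2.
Newt eats Amphipod (level 2); other prey at levels: Zooplankton 2 → level 3.
Snapping Turtle eats Newt (level 3); other prey at levels: Amphipod 2, Mayfly Larva 2, Water Beetle 3 → level 4.

Trophic level 4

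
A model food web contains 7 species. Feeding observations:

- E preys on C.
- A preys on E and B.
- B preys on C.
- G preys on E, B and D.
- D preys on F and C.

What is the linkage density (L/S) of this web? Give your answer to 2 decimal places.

There are L = 9 links among S = 7 species.
L/S = 9/7 = 1.2857 ≈ 1.29.

L/S = 1.29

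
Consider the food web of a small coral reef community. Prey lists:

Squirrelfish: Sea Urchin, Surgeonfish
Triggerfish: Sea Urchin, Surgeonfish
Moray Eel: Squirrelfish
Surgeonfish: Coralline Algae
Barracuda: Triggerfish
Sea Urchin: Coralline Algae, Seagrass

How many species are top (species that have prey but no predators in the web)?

Top species (has prey, but nothing eats it): Moray Eel, Barracuda.
Count: 2.

2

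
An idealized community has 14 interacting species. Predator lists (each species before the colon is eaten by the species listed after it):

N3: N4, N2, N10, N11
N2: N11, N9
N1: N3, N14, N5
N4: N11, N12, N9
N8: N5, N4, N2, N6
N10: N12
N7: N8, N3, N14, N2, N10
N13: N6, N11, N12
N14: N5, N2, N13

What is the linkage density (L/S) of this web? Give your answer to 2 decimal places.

There are L = 28 links among S = 14 species.
L/S = 28/14 = 2.0000 ≈ 2.00.

L/S = 2.00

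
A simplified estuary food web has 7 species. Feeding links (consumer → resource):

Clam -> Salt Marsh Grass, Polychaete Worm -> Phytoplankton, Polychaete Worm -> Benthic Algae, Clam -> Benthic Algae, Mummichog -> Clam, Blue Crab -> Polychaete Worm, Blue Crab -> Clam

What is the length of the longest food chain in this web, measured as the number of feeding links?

One longest chain: Benthic Algae → Clam → Blue Crab.
It has 3 species and 2 links.

2 links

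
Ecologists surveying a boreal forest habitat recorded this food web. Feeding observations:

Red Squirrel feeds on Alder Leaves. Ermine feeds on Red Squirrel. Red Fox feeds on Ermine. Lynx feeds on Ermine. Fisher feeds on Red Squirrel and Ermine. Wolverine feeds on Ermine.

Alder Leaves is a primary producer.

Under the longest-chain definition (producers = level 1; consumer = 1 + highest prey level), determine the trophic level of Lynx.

Alder Leaves is a producer → level 1.
Red Squirrel eats Alder Leaves → level 2.
Ermine eats Red Squirrel → level 3.
Lynx eats Ermine → level 4.

Trophic level 4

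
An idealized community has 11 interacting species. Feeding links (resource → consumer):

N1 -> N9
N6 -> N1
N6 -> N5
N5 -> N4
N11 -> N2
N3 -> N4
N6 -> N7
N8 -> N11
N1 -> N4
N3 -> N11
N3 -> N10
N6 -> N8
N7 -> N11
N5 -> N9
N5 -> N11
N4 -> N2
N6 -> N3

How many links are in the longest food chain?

One longest chain: N6 → N5 → N11 → N2.
It has 4 species and 3 links.

3 links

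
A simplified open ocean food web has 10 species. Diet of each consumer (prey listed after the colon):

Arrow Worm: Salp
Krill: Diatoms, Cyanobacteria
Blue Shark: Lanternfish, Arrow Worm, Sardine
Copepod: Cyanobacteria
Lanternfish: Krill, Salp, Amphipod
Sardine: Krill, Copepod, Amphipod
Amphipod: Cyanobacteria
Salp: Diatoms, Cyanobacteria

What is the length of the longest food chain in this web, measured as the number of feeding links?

One longest chain: Diatoms → Krill → Sardine → Blue Shark.
It has 4 species and 3 links.

3 links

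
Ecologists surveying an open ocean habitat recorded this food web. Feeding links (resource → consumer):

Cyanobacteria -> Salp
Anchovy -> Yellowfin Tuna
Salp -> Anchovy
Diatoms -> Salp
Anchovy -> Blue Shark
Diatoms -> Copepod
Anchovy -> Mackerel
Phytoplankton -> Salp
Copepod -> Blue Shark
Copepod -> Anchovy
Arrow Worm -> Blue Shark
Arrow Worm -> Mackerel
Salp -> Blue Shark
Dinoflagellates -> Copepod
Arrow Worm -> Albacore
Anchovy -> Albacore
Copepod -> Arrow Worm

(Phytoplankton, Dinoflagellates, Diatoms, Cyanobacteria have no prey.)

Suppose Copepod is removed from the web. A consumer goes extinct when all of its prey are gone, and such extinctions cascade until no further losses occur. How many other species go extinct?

1

Remove Copepod.
Round 1: Arrow Worm (all prey gone) → extinct.
No further losses. Total secondary extinctions: 1.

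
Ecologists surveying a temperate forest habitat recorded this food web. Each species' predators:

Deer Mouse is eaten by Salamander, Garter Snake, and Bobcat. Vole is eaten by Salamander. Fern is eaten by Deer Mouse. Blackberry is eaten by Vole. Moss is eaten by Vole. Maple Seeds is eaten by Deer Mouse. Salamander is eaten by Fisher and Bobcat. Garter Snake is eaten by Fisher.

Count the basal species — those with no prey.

Basal species (no prey listed): Moss, Maple Seeds, Fern, Blackberry.
Count: 4.

4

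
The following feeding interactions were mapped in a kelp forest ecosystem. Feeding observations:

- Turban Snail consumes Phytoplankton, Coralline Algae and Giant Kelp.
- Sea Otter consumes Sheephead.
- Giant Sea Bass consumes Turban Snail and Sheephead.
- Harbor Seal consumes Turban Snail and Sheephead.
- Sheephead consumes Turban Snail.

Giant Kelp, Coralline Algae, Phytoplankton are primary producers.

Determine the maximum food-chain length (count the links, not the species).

3 links

One longest chain: Giant Kelp → Turban Snail → Sheephead → Sea Otter.
It has 4 species and 3 links.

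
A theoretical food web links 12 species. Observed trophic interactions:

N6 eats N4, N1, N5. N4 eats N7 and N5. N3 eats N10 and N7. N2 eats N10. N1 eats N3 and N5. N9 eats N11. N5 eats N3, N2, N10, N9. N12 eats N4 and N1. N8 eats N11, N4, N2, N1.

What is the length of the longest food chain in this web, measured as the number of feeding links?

4 links

One longest chain: N11 → N9 → N5 → N4 → N8.
It has 5 species and 4 links.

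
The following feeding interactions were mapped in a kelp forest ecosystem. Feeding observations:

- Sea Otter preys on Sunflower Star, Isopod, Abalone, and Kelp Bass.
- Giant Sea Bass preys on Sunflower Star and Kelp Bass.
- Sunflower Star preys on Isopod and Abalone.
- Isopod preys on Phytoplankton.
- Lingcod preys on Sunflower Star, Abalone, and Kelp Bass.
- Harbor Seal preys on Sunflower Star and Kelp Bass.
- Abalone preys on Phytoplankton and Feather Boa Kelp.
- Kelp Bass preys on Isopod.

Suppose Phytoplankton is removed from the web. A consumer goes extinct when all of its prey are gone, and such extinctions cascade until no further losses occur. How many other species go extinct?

2

Remove Phytoplankton.
Round 1: Isopod (all prey gone) → extinct.
Round 2: Kelp Bass (all prey gone) → extinct.
No further losses. Total secondary extinctions: 2.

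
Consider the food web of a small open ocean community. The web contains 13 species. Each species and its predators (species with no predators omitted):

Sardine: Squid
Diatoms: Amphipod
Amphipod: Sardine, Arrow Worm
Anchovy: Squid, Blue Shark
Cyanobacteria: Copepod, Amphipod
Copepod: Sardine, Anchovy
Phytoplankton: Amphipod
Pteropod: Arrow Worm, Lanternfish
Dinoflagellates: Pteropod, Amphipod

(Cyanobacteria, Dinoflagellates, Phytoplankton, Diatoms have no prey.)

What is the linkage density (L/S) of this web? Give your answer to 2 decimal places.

There are L = 15 links among S = 13 species.
L/S = 15/13 = 1.1538 ≈ 1.15.

L/S = 1.15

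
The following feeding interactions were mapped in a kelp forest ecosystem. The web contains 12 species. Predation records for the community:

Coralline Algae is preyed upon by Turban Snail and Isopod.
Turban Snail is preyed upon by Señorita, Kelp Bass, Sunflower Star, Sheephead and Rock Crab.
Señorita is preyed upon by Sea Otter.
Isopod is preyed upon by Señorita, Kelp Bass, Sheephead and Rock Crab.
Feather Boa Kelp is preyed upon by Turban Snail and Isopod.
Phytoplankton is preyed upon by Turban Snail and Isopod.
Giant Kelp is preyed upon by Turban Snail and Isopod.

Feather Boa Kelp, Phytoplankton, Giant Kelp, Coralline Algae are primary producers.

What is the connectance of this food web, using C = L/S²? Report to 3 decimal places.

C = 0.125

The web has S = 12 species and L = 18 feeding links.
C = L / S² = 18 / 144 = 0.1250 ≈ 0.125.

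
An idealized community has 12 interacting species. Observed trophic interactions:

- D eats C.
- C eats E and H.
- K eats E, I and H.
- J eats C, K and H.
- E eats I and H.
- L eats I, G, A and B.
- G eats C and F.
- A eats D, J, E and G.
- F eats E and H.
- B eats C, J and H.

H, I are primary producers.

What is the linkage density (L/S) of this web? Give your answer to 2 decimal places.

There are L = 26 links among S = 12 species.
L/S = 26/12 = 2.1667 ≈ 2.17.

L/S = 2.17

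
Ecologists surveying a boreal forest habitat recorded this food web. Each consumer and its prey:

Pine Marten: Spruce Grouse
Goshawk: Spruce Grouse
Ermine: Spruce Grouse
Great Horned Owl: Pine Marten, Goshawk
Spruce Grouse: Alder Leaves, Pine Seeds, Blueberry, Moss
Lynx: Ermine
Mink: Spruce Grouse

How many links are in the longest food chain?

One longest chain: Alder Leaves → Spruce Grouse → Pine Marten → Great Horned Owl.
It has 4 species and 3 links.

3 links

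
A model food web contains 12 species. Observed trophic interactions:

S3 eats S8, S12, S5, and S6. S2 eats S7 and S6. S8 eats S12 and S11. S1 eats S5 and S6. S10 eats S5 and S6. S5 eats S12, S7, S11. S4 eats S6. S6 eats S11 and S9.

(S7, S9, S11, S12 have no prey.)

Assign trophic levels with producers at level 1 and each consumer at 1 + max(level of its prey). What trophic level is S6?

Trophic level 2

S9 is a producer → level 1.
S6 eats S9 (level 1); other prey at levels: S11 1 → level 2.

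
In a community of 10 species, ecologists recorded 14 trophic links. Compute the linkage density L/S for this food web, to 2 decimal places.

L/S = 1.40

There are L = 14 links among S = 10 species.
L/S = 14/10 = 1.4000 ≈ 1.40.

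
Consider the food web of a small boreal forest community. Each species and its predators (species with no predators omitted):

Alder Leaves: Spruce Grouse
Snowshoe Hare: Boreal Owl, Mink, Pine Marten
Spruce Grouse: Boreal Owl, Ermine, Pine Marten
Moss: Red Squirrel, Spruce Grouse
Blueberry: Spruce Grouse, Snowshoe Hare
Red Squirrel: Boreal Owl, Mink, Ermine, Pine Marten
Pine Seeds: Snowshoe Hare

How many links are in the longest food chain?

2 links

One longest chain: Moss → Red Squirrel → Boreal Owl.
It has 3 species and 2 links.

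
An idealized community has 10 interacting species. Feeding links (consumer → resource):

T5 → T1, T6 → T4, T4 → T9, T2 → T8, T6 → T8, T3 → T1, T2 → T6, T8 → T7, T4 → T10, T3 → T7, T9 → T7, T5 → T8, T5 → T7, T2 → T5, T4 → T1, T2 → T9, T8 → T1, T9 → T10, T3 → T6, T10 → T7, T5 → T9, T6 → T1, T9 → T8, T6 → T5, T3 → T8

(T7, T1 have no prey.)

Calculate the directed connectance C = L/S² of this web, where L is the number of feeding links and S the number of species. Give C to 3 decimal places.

C = 0.250

The web has S = 10 species and L = 25 feeding links.
C = L / S² = 25 / 100 = 0.2500 ≈ 0.250.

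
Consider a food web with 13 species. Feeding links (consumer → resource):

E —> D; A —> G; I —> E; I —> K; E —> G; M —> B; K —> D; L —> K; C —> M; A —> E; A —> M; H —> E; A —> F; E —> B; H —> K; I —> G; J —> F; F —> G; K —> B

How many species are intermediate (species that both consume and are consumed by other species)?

Intermediate species (has both prey and predators): M, F, E, K.
Count: 4.

4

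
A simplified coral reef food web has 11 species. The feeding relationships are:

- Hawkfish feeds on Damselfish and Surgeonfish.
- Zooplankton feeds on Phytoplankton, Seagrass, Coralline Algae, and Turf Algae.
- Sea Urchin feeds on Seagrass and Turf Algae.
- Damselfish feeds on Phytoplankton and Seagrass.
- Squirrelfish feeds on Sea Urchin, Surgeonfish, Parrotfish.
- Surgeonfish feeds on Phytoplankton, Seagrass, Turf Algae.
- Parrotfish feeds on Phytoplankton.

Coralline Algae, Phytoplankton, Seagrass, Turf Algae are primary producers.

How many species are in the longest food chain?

One longest chain: Phytoplankton → Surgeonfish → Hawkfish.
It has 3 species and 2 links.

3 species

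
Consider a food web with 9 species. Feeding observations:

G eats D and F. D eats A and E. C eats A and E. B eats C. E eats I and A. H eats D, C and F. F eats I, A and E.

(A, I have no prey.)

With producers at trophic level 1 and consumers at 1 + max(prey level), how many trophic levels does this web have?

4

Producers (level 1): A, I.
A → E → C → B gives B level 4.
No species has a prey at level 4, so no species reaches level 5.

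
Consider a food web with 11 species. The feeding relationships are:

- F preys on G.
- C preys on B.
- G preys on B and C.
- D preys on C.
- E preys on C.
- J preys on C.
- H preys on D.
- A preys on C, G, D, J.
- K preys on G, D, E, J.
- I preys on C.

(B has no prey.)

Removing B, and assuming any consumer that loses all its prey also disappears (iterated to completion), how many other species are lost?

Remove B.
Round 1: C (all prey gone) → extinct.
Round 2: E (all prey gone), G (all prey gone), D (all prey gone), I (all prey gone), J (all prey gone) → extinct.
Round 3: K (all prey gone), H (all prey gone), A (all prey gone), F (all prey gone) → extinct.
No further losses. Total secondary extinctions: 10.

10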